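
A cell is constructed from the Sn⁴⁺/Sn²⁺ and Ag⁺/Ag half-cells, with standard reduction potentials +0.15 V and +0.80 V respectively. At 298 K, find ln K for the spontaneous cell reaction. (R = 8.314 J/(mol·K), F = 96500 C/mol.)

ln K = 50.6

E°_cell = +0.80 − (+0.15) = 0.65 V, with n = 2 electrons transferred.
At equilibrium E = 0, so the Nernst equation gives ln K = nFE°/RT = (2)(96500)(0.65)/((8.314)(298)) = 50.63.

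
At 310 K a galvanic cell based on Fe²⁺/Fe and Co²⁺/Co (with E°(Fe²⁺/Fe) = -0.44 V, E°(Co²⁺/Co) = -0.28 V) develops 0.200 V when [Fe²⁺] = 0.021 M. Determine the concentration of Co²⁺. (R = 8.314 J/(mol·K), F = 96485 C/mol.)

From the Nernst equation, ln Q = nF(E° − E)/RT = 2×96485×(0.16 − 0.200)/(8.314×310) = -2.995, so Q = 0.0500.
With Q = [Fe²⁺]/[Co²⁺] and the known concentrations, [Co²⁺] in the denominator gives [Co²⁺] = 0.42 M.

0.42 M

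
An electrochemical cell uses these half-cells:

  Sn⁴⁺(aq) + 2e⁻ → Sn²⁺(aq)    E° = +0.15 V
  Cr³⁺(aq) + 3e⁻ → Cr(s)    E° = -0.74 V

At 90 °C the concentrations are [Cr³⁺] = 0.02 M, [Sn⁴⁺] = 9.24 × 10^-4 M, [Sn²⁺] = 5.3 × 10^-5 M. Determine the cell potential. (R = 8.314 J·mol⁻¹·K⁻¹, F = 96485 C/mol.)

The Sn⁴⁺/Sn²⁺ couple has the higher reduction potential and acts as the cathode, so E°_cell = +0.15 − (-0.74) = 0.89 V.
Balancing electrons gives n = 6; the reaction quotient is Q = [Cr³⁺]^2·[Sn²⁺]^3/[Sn⁴⁺]^3 = 7.55 × 10^-8.
E = E° − (RT/nF) ln Q = 0.89 − (8.314×363)/(6×96485) × (-16.399) = 0.890 + 0.085 = 0.975 V.

0.975 V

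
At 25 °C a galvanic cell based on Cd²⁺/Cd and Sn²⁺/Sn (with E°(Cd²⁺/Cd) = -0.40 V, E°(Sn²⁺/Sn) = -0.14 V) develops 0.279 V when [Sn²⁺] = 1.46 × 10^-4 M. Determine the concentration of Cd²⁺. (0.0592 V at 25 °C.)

3.3 × 10^-5 M

From the Nernst equation, log Q = n(E° − E)/0.0592 = 2(0.26 − 0.279)/0.0592 = -0.642, so Q = 0.228.
With Q = [Cd²⁺]/[Sn²⁺] and the known concentrations, [Cd²⁺] in the numerator gives [Cd²⁺] = 3.3 × 10^-5 M.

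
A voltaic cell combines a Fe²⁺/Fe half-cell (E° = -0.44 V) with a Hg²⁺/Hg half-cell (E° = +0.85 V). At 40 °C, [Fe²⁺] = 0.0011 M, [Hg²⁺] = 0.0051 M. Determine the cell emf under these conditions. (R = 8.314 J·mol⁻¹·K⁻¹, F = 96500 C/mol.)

1.31 V

The Hg²⁺/Hg couple has the higher reduction potential and acts as the cathode, so E°_cell = +0.85 − (-0.44) = 1.29 V.
Balancing electrons gives n = 2; the reaction quotient is Q = [Fe²⁺]/[Hg²⁺] = 0.216.
E = E° − (RT/nF) ln Q = 1.29 − (8.314×313)/(2×96500) × (-1.534) = 1.290 + 0.021 = 1.311 V.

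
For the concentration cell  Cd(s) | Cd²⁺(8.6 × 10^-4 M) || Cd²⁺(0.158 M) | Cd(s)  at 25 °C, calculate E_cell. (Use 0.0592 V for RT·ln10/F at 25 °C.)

Both half-cells are Cd²⁺/Cd, so E°_cell = 0. The concentrated side is the cathode; the cell reaction moves Cd²⁺ from high to low concentration with n = 2.
Q = [Cd²⁺]_dilute/[Cd²⁺]_conc = 8.6 × 10^-4/0.158 = 0.00544.
E = 0 − (0.0592/2) log Q = −(0.0592/2)(-2.264) = 0.0670 V.

0.067 V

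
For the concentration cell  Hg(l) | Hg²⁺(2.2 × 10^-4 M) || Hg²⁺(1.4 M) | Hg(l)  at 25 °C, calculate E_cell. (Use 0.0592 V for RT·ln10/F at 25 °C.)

0.11 V

Both half-cells are Hg²⁺/Hg, so E°_cell = 0. The concentrated side is the cathode; the cell reaction moves Hg²⁺ from high to low concentration with n = 2.
Q = [Hg²⁺]_dilute/[Hg²⁺]_conc = 2.2 × 10^-4/1.4 = 1.57 × 10^-4.
E = 0 − (0.0592/2) log Q = −(0.0592/2)(-3.804) = 0.1126 V.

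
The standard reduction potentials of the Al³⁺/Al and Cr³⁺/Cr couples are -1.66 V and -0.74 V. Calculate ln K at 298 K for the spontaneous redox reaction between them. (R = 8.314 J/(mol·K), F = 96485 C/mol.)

ln K = 107.5

E°_cell = -0.74 − (-1.66) = 0.92 V, with n = 3 electrons transferred.
At equilibrium E = 0, so the Nernst equation gives ln K = nFE°/RT = (3)(96485)(0.92)/((8.314)(298)) = 107.48.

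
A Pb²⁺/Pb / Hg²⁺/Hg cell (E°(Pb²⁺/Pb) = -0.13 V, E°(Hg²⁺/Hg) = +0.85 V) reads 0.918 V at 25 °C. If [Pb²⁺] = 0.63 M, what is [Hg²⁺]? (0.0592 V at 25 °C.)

From the Nernst equation, log Q = n(E° − E)/0.0592 = 2(0.98 − 0.918)/0.0592 = 2.095, so Q = 124.
With Q = [Pb²⁺]/[Hg²⁺] and the known concentrations, [Hg²⁺] in the denominator gives [Hg²⁺] = 0.0051 M.

0.0051 M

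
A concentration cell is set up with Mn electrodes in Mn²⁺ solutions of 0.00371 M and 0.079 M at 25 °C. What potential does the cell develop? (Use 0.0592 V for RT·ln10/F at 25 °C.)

0.039 V

Both half-cells are Mn²⁺/Mn, so E°_cell = 0. The concentrated side is the cathode; the cell reaction moves Mn²⁺ from high to low concentration with n = 2.
Q = [Mn²⁺]_dilute/[Mn²⁺]_conc = 0.00371/0.079 = 0.0470.
E = 0 − (0.0592/2) log Q = −(0.0592/2)(-1.328) = 0.0393 V.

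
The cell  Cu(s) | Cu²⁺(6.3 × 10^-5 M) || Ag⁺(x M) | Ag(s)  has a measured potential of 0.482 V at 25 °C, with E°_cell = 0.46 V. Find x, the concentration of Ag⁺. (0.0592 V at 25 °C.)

0.019 M

From the Nernst equation, log Q = n(E° − E)/0.0592 = 2(0.46 − 0.482)/0.0592 = -0.743, so Q = 0.181.
With Q = [Cu²⁺]/[Ag⁺]^2 and the known concentrations, [Ag⁺]^2 in the denominator gives [Ag⁺] = 0.019 M.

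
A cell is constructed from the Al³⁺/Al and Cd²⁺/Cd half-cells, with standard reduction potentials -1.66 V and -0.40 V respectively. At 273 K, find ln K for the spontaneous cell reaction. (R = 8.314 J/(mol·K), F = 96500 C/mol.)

ln K = 321.4

E°_cell = -0.40 − (-1.66) = 1.26 V, with n = 6 electrons transferred.
At equilibrium E = 0, so the Nernst equation gives ln K = nFE°/RT = (6)(96500)(1.26)/((8.314)(273)) = 321.42.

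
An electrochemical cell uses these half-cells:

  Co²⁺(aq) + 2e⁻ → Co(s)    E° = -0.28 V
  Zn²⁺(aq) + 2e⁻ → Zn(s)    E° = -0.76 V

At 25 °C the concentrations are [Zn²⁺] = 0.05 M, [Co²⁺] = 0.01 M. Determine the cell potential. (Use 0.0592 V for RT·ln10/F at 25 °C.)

The Co²⁺/Co couple has the higher reduction potential and acts as the cathode, so E°_cell = -0.28 − (-0.76) = 0.48 V.
Balancing electrons gives n = 2; the reaction quotient is Q = [Zn²⁺]/[Co²⁺] = 5.00.
At 25 °C, E = E° − (0.0592/n) log Q = 0.48 − (0.0592/2)(0.699) = 0.480 − 0.021 = 0.459 V.

0.459 V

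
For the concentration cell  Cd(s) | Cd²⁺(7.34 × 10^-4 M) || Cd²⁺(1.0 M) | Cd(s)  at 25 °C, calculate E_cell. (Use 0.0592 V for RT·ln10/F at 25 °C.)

0.093 V

Both half-cells are Cd²⁺/Cd, so E°_cell = 0. The concentrated side is the cathode; the cell reaction moves Cd²⁺ from high to low concentration with n = 2.
Q = [Cd²⁺]_dilute/[Cd²⁺]_conc = 7.34 × 10^-4/1.0 = 7.34 × 10^-4.
E = 0 − (0.0592/2) log Q = −(0.0592/2)(-3.134) = 0.0928 V.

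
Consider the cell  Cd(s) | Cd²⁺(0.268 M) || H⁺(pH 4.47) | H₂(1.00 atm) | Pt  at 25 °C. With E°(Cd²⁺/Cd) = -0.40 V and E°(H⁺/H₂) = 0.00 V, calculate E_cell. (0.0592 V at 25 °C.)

0.15 V

The hydrogen couple is the cathode, so E°_cell = 0.40 V; n = 2.
[H⁺] = 10^(−4.47) = 3.4 × 10^-5 M, and Q = [Cd²⁺]·P(H₂) / [H⁺]^2 = 2.33 × 10^8.
E = E° − (0.0592/2) log Q = 0.40 − (0.0592/2)(8.368) = 0.152 V.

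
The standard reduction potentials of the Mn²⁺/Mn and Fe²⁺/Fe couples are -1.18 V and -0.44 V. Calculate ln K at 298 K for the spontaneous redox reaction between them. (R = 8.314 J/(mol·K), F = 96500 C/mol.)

E°_cell = -0.44 − (-1.18) = 0.74 V, with n = 2 electrons transferred.
At equilibrium E = 0, so the Nernst equation gives ln K = nFE°/RT = (2)(96500)(0.74)/((8.314)(298)) = 57.65.

ln K = 57.6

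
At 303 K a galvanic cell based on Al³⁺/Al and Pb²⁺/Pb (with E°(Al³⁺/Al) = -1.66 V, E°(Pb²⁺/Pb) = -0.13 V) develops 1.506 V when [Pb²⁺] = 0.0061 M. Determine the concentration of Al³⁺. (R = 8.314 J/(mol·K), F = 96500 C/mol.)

From the Nernst equation, ln Q = nF(E° − E)/RT = 6×96500×(1.53 − 1.506)/(8.314×303) = 5.516, so Q = 249.
With Q = [Al³⁺]^2/[Pb²⁺]^3 and the known concentrations, [Al³⁺]^2 in the numerator gives [Al³⁺] = 0.0075 M.

0.0075 M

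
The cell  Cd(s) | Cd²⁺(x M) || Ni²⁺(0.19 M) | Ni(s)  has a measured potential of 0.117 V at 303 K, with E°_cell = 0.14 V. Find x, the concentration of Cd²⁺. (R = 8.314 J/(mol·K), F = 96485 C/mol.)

1.1 M

From the Nernst equation, ln Q = nF(E° − E)/RT = 2×96485×(0.14 − 0.117)/(8.314×303) = 1.762, so Q = 5.82.
With Q = [Cd²⁺]/[Ni²⁺] and the known concentrations, [Cd²⁺] in the numerator gives [Cd²⁺] = 1.1 M.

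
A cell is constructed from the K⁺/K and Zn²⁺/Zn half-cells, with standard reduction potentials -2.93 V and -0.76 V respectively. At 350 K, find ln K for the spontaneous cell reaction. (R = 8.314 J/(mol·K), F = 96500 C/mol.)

ln K = 143.9

E°_cell = -0.76 − (-2.93) = 2.17 V, with n = 2 electrons transferred.
At equilibrium E = 0, so the Nernst equation gives ln K = nFE°/RT = (2)(96500)(2.17)/((8.314)(350)) = 143.93.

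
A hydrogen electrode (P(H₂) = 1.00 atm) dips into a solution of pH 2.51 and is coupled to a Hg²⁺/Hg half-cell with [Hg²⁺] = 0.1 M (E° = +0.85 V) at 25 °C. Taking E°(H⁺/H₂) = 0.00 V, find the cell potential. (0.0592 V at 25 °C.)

0.97 V

The Hg²⁺/Hg couple is the cathode, so E°_cell = 0.85 V; n = 2.
[H⁺] = 10^(−2.51) = 0.0031 M, and Q = [H⁺]^2 / ([Hg²⁺]·P(H₂)) = 9.55 × 10^-5.
E = E° − (0.0592/2) log Q = 0.85 − (0.0592/2)(-4.020) = 0.969 V.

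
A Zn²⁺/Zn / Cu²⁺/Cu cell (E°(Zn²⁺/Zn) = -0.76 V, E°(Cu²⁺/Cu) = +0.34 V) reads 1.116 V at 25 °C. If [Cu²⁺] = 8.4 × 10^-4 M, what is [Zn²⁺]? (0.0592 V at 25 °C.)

2.4 × 10^-4 M

From the Nernst equation, log Q = n(E° − E)/0.0592 = 2(1.10 − 1.116)/0.0592 = -0.541, so Q = 0.288.
With Q = [Zn²⁺]/[Cu²⁺] and the known concentrations, [Zn²⁺] in the numerator gives [Zn²⁺] = 2.4 × 10^-4 M.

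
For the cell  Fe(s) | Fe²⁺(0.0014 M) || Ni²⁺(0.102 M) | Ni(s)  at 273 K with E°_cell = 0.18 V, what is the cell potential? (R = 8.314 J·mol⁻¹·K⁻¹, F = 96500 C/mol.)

0.230 V

Balancing electrons gives n = 2; the reaction quotient is Q = [Fe²⁺]/[Ni²⁺] = 0.0137.
E = E° − (RT/nF) ln Q = 0.18 − (8.314×273)/(2×96500) × (-4.289) = 0.180 + 0.050 = 0.230 V.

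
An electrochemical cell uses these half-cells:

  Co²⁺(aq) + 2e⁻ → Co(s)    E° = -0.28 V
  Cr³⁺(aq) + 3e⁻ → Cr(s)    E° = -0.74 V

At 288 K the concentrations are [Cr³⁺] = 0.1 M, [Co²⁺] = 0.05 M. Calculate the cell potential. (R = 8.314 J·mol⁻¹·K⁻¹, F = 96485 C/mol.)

0.442 V

The Co²⁺/Co couple has the higher reduction potential and acts as the cathode, so E°_cell = -0.28 − (-0.74) = 0.46 V.
Balancing electrons gives n = 6; the reaction quotient is Q = [Cr³⁺]^2/[Co²⁺]^3 = 80.0.
E = E° − (RT/nF) ln Q = 0.46 − (8.314×288)/(6×96485) × (4.382) = 0.460 − 0.018 = 0.442 V.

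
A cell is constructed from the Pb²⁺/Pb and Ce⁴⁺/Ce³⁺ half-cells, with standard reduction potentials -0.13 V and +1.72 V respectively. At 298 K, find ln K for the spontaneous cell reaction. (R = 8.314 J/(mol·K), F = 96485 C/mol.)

E°_cell = +1.72 − (-0.13) = 1.85 V, with n = 2 electrons transferred.
At equilibrium E = 0, so the Nernst equation gives ln K = nFE°/RT = (2)(96485)(1.85)/((8.314)(298)) = 144.09.

ln K = 144.1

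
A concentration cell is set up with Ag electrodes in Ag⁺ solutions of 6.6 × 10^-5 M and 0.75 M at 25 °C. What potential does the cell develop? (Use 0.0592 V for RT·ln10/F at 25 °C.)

0.24 V

Both half-cells are Ag⁺/Ag, so E°_cell = 0. The concentrated side is the cathode; the cell reaction moves Ag⁺ from high to low concentration with n = 1.
Q = [Ag⁺]_dilute/[Ag⁺]_conc = 6.6 × 10^-5/0.75 = 8.8 × 10^-5.
E = 0 − (0.0592/1) log Q = −(0.0592/1)(-4.056) = 0.2401 V.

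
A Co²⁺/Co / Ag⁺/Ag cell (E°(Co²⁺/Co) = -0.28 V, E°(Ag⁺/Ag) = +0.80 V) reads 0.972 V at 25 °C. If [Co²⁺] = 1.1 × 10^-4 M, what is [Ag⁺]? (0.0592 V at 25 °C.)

From the Nernst equation, log Q = n(E° − E)/0.0592 = 2(1.08 − 0.972)/0.0592 = 3.649, so Q = 4450.
With Q = [Co²⁺]/[Ag⁺]^2 and the known concentrations, [Ag⁺]^2 in the denominator gives [Ag⁺] = 1.6 × 10^-4 M.

1.6 × 10^-4 M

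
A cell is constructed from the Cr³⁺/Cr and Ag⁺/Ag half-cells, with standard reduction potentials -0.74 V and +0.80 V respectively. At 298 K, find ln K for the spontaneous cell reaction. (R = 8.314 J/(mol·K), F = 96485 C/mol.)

ln K = 179.9

E°_cell = +0.80 − (-0.74) = 1.54 V, with n = 3 electrons transferred.
At equilibrium E = 0, so the Nernst equation gives ln K = nFE°/RT = (3)(96485)(1.54)/((8.314)(298)) = 179.92.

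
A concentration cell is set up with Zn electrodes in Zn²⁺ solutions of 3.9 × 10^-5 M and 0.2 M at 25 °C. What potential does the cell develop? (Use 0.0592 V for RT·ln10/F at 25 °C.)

0.11 V

Both half-cells are Zn²⁺/Zn, so E°_cell = 0. The concentrated side is the cathode; the cell reaction moves Zn²⁺ from high to low concentration with n = 2.
Q = [Zn²⁺]_dilute/[Zn²⁺]_conc = 3.9 × 10^-5/0.2 = 1.95 × 10^-4.
E = 0 − (0.0592/2) log Q = −(0.0592/2)(-3.710) = 0.1098 V.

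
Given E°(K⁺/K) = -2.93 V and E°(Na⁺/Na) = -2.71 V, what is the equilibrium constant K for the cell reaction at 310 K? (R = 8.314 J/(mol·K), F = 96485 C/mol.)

3800

E°_cell = -2.71 − (-2.93) = 0.22 V, with n = 1 electron transferred.
At equilibrium E = 0, so the Nernst equation gives ln K = nFE°/RT = (1)(96485)(0.22)/((8.314)(310)) = 8.24.
K = e^8.24 = 3800.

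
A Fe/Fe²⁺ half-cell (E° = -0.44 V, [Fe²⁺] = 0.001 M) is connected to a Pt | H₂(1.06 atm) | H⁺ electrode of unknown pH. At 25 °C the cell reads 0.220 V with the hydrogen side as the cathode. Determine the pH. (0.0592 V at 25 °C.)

E°_cell = 0.44 V and n = 2.
log Q = n(E° − E)/0.0592 = 2×(0.44 − 0.220)/0.0592 = 7.432.
With Q = [Fe²⁺]·P(H₂) / [H⁺]^2, solving for [H⁺] gives log[H⁺] = -5.204, so pH = 5.20.

pH = 5.20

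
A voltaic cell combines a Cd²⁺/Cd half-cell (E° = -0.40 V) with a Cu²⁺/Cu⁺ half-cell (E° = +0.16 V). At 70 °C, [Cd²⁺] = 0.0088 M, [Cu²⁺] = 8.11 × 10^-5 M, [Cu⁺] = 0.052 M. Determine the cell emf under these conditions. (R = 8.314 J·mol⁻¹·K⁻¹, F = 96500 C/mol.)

The Cu²⁺/Cu⁺ couple has the higher reduction potential and acts as the cathode, so E°_cell = +0.16 − (-0.40) = 0.56 V.
Balancing electrons gives n = 2; the reaction quotient is Q = [Cd²⁺]·[Cu⁺]^2/[Cu²⁺]^2 = 3620.
E = E° − (RT/nF) ln Q = 0.56 − (8.314×343)/(2×96500) × (8.194) = 0.560 − 0.121 = 0.439 V.

0.439 V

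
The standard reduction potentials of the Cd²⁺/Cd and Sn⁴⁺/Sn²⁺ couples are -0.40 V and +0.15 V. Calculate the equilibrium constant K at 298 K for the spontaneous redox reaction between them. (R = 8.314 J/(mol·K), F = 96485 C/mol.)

E°_cell = +0.15 − (-0.40) = 0.55 V, with n = 2 electrons transferred.
At equilibrium E = 0, so the Nernst equation gives ln K = nFE°/RT = (2)(96485)(0.55)/((8.314)(298)) = 42.84.
K = e^42.84 = 4 × 10^18.

4 × 10^18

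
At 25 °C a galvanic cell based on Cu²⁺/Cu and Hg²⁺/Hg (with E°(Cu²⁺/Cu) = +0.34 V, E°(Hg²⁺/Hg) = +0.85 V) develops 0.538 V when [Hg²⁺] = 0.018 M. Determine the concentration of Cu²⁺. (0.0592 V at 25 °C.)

From the Nernst equation, log Q = n(E° − E)/0.0592 = 2(0.51 − 0.538)/0.0592 = -0.946, so Q = 0.113.
With Q = [Cu²⁺]/[Hg²⁺] and the known concentrations, [Cu²⁺] in the numerator gives [Cu²⁺] = 0.002 M.

0.002 M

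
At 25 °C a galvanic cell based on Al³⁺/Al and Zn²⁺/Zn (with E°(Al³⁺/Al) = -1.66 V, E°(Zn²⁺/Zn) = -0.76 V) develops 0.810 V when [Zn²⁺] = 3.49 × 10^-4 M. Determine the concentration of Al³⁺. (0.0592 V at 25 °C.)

From the Nernst equation, log Q = n(E° − E)/0.0592 = 6(0.90 − 0.810)/0.0592 = 9.122, so Q = 1.32 × 10^9.
With Q = [Al³⁺]^2/[Zn²⁺]^3 and the known concentrations, [Al³⁺]^2 in the numerator gives [Al³⁺] = 0.24 M.

0.24 M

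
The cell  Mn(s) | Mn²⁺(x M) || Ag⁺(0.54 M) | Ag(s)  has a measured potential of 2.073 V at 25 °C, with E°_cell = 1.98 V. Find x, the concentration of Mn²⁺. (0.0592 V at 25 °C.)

From the Nernst equation, log Q = n(E° − E)/0.0592 = 2(1.98 − 2.073)/0.0592 = -3.142, so Q = 7.21 × 10^-4.
With Q = [Mn²⁺]/[Ag⁺]^2 and the known concentrations, [Mn²⁺] in the numerator gives [Mn²⁺] = 2.1 × 10^-4 M.

2.1 × 10^-4 M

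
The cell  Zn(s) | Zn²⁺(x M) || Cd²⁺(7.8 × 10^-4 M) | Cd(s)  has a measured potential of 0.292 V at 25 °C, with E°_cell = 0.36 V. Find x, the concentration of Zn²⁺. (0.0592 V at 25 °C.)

0.15 M

From the Nernst equation, log Q = n(E° − E)/0.0592 = 2(0.36 − 0.292)/0.0592 = 2.297, so Q = 198.
With Q = [Zn²⁺]/[Cd²⁺] and the known concentrations, [Zn²⁺] in the numerator gives [Zn²⁺] = 0.15 M.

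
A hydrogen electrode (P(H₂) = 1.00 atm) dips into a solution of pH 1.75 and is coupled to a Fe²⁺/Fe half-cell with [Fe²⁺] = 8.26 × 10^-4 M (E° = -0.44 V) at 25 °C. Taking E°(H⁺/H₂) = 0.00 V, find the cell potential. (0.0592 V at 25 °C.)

The hydrogen couple is the cathode, so E°_cell = 0.44 V; n = 2.
[H⁺] = 10^(−1.75) = 0.018 M, and Q = [Fe²⁺]·P(H₂) / [H⁺]^2 = 2.61.
E = E° − (0.0592/2) log Q = 0.44 − (0.0592/2)(0.417) = 0.428 V.

0.43 V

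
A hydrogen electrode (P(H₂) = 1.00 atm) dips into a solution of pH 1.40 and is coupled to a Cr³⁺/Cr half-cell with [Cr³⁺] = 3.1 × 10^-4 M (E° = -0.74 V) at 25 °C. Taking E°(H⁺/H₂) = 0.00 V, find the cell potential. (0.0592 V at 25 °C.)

The hydrogen couple is the cathode, so E°_cell = 0.74 V; n = 6.
[H⁺] = 10^(−1.40) = 0.040 M, and Q = [Cr³⁺]^2·P(H₂)^3 / [H⁺]^6 = 24.1.
E = E° − (0.0592/6) log Q = 0.74 − (0.0592/6)(1.383) = 0.726 V.

0.73 V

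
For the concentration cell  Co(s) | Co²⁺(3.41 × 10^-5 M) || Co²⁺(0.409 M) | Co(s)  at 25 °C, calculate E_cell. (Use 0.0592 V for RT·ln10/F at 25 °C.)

0.12 V

Both half-cells are Co²⁺/Co, so E°_cell = 0. The concentrated side is the cathode; the cell reaction moves Co²⁺ from high to low concentration with n = 2.
Q = [Co²⁺]_dilute/[Co²⁺]_conc = 3.41 × 10^-5/0.409 = 8.34 × 10^-5.
E = 0 − (0.0592/2) log Q = −(0.0592/2)(-4.079) = 0.1207 V.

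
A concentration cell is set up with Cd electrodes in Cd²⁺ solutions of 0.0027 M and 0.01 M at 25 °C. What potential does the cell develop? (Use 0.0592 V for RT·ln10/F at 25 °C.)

Both half-cells are Cd²⁺/Cd, so E°_cell = 0. The concentrated side is the cathode; the cell reaction moves Cd²⁺ from high to low concentration with n = 2.
Q = [Cd²⁺]_dilute/[Cd²⁺]_conc = 0.0027/0.01 = 0.270.
E = 0 − (0.0592/2) log Q = −(0.0592/2)(-0.569) = 0.0168 V.

0.017 V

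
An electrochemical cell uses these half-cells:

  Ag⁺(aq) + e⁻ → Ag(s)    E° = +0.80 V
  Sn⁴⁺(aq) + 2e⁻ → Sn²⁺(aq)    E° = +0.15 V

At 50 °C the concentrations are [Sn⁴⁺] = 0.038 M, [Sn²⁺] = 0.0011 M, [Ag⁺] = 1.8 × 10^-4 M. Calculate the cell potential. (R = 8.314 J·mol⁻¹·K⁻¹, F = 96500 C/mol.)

The Ag⁺/Ag couple has the higher reduction potential and acts as the cathode, so E°_cell = +0.80 − (+0.15) = 0.65 V.
Balancing electrons gives n = 2; the reaction quotient is Q = [Sn⁴⁺]/([Sn²⁺]·[Ag⁺]^2) = 1.07 × 10^9.
E = E° − (RT/nF) ln Q = 0.65 − (8.314×323)/(2×96500) × (20.787) = 0.650 − 0.289 = 0.361 V.

0.361 V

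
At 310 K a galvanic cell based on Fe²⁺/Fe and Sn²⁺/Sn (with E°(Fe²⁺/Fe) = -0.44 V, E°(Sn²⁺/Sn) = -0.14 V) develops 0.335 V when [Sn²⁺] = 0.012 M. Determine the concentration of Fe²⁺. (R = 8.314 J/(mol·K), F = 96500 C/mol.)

From the Nernst equation, ln Q = nF(E° − E)/RT = 2×96500×(0.30 − 0.335)/(8.314×310) = -2.621, so Q = 0.0727.
With Q = [Fe²⁺]/[Sn²⁺] and the known concentrations, [Fe²⁺] in the numerator gives [Fe²⁺] = 8.7 × 10^-4 M.

8.7 × 10^-4 M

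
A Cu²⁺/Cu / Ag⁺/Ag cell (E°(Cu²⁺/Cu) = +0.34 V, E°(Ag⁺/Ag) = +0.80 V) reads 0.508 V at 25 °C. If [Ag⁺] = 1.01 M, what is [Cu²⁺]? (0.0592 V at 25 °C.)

0.024 M

From the Nernst equation, log Q = n(E° − E)/0.0592 = 2(0.46 − 0.508)/0.0592 = -1.622, so Q = 0.0239.
With Q = [Cu²⁺]/[Ag⁺]^2 and the known concentrations, [Cu²⁺] in the numerator gives [Cu²⁺] = 0.024 M.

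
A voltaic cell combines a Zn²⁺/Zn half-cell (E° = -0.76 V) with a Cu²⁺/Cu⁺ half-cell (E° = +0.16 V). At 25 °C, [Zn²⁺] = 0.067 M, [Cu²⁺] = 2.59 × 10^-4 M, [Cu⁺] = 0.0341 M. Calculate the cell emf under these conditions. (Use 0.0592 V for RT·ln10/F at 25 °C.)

0.829 V

The Cu²⁺/Cu⁺ couple has the higher reduction potential and acts as the cathode, so E°_cell = +0.16 − (-0.76) = 0.92 V.
Balancing electrons gives n = 2; the reaction quotient is Q = [Zn²⁺]·[Cu⁺]^2/[Cu²⁺]^2 = 1160.
At 25 °C, E = E° − (0.0592/n) log Q = 0.92 − (0.0592/2)(3.065) = 0.920 − 0.091 = 0.829 V.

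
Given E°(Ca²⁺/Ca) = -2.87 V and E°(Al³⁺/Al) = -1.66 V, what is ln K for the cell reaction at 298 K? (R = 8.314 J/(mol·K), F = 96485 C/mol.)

ln K = 282.7

E°_cell = -1.66 − (-2.87) = 1.21 V, with n = 6 electrons transferred.
At equilibrium E = 0, so the Nernst equation gives ln K = nFE°/RT = (6)(96485)(1.21)/((8.314)(298)) = 282.73.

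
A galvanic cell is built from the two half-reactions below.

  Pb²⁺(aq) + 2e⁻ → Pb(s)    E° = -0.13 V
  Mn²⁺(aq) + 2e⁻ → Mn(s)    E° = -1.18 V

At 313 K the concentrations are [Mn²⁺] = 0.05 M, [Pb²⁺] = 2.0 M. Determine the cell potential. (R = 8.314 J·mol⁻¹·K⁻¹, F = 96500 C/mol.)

1.10 V

The Pb²⁺/Pb couple has the higher reduction potential and acts as the cathode, so E°_cell = -0.13 − (-1.18) = 1.05 V.
Balancing electrons gives n = 2; the reaction quotient is Q = [Mn²⁺]/[Pb²⁺] = 0.0250.
E = E° − (RT/nF) ln Q = 1.05 − (8.314×313)/(2×96500) × (-3.689) = 1.050 + 0.050 = 1.100 V.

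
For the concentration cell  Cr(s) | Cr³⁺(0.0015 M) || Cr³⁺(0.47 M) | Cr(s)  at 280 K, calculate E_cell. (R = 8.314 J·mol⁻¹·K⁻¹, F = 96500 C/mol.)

0.046 V

Both half-cells are Cr³⁺/Cr, so E°_cell = 0. The concentrated side is the cathode; the cell reaction moves Cr³⁺ from high to low concentration with n = 3.
Q = [Cr³⁺]_dilute/[Cr³⁺]_conc = 0.0015/0.47 = 0.00319.
E = 0 − (RT/nF) ln Q = −((8.314×280)/(3×96500))(-5.747) = 0.0462 V.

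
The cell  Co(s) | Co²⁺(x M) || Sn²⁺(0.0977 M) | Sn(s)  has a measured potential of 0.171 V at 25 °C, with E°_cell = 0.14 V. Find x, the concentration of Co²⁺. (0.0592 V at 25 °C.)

From the Nernst equation, log Q = n(E° − E)/0.0592 = 2(0.14 − 0.171)/0.0592 = -1.047, so Q = 0.0897.
With Q = [Co²⁺]/[Sn²⁺] and the known concentrations, [Co²⁺] in the numerator gives [Co²⁺] = 0.0088 M.

0.0088 M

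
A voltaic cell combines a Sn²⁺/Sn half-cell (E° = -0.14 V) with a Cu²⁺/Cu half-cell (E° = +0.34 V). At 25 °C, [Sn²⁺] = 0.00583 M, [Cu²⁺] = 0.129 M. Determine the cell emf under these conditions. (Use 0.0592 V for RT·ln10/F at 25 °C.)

0.520 V

The Cu²⁺/Cu couple has the higher reduction potential and acts as the cathode, so E°_cell = +0.34 − (-0.14) = 0.48 V.
Balancing electrons gives n = 2; the reaction quotient is Q = [Sn²⁺]/[Cu²⁺] = 0.0452.
At 25 °C, E = E° − (0.0592/n) log Q = 0.48 − (0.0592/2)(-1.345) = 0.480 + 0.040 = 0.520 V.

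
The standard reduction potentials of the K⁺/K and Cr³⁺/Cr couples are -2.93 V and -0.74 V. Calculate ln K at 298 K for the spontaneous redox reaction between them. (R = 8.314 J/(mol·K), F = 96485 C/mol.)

ln K = 255.9

E°_cell = -0.74 − (-2.93) = 2.19 V, with n = 3 electrons transferred.
At equilibrium E = 0, so the Nernst equation gives ln K = nFE°/RT = (3)(96485)(2.19)/((8.314)(298)) = 255.86.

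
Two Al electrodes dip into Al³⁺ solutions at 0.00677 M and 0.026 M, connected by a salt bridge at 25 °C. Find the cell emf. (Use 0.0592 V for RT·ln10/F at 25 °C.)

Both half-cells are Al³⁺/Al, so E°_cell = 0. The concentrated side is the cathode; the cell reaction moves Al³⁺ from high to low concentration with n = 3.
Q = [Al³⁺]_dilute/[Al³⁺]_conc = 0.00677/0.026 = 0.260.
E = 0 − (0.0592/3) log Q = −(0.0592/3)(-0.584) = 0.0115 V.

0.012 V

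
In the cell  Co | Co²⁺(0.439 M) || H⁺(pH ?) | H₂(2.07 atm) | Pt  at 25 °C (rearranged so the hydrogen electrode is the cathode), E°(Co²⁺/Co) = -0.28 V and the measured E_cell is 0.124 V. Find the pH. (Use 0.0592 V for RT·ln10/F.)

E°_cell = 0.28 V and n = 2.
log Q = n(E° − E)/0.0592 = 2×(0.28 − 0.124)/0.0592 = 5.270.
With Q = [Co²⁺]·P(H₂) / [H⁺]^2, solving for [H⁺] gives log[H⁺] = -2.656, so pH = 2.66.

pH = 2.66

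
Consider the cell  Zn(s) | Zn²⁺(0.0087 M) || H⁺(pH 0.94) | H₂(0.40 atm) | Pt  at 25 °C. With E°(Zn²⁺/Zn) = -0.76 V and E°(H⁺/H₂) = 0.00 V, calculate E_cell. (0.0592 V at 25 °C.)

The hydrogen couple is the cathode, so E°_cell = 0.76 V; n = 2.
[H⁺] = 10^(−0.94) = 0.11 M, and Q = [Zn²⁺]·P(H₂) / [H⁺]^2 = 0.264.
E = E° − (0.0592/2) log Q = 0.76 − (0.0592/2)(-0.578) = 0.777 V.

0.78 V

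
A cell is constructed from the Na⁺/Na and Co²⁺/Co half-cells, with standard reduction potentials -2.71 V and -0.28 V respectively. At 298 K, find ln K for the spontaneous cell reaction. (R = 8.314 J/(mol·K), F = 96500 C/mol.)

E°_cell = -0.28 − (-2.71) = 2.43 V, with n = 2 electrons transferred.
At equilibrium E = 0, so the Nernst equation gives ln K = nFE°/RT = (2)(96500)(2.43)/((8.314)(298)) = 189.29.

ln K = 189.3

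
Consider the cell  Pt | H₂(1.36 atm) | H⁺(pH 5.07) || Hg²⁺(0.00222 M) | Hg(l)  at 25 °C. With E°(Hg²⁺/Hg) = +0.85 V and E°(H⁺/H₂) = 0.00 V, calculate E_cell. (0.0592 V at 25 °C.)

The Hg²⁺/Hg couple is the cathode, so E°_cell = 0.85 V; n = 2.
[H⁺] = 10^(−5.07) = 8.5 × 10^-6 M, and Q = [H⁺]^2 / ([Hg²⁺]·P(H₂)) = 2.4 × 10^-8.
E = E° − (0.0592/2) log Q = 0.85 − (0.0592/2)(-7.620) = 1.076 V.

1.08 V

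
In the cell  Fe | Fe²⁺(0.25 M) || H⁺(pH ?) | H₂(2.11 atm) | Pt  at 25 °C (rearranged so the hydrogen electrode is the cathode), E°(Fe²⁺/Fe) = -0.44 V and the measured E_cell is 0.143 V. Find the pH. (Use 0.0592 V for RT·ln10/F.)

pH = 5.16

E°_cell = 0.44 V and n = 2.
log Q = n(E° − E)/0.0592 = 2×(0.44 − 0.143)/0.0592 = 10.034.
With Q = [Fe²⁺]·P(H₂) / [H⁺]^2, solving for [H⁺] gives log[H⁺] = -5.156, so pH = 5.16.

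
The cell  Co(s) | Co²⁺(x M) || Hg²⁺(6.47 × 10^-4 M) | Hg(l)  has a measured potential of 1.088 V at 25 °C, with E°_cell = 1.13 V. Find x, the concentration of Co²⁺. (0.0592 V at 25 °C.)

0.017 M

From the Nernst equation, log Q = n(E° − E)/0.0592 = 2(1.13 − 1.088)/0.0592 = 1.419, so Q = 26.2.
With Q = [Co²⁺]/[Hg²⁺] and the known concentrations, [Co²⁺] in the numerator gives [Co²⁺] = 0.017 M.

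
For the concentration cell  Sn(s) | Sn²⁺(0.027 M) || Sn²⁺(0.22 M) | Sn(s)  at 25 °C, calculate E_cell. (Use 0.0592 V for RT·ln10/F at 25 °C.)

Both half-cells are Sn²⁺/Sn, so E°_cell = 0. The concentrated side is the cathode; the cell reaction moves Sn²⁺ from high to low concentration with n = 2.
Q = [Sn²⁺]_dilute/[Sn²⁺]_conc = 0.027/0.22 = 0.123.
E = 0 − (0.0592/2) log Q = −(0.0592/2)(-0.911) = 0.0270 V.

0.027 V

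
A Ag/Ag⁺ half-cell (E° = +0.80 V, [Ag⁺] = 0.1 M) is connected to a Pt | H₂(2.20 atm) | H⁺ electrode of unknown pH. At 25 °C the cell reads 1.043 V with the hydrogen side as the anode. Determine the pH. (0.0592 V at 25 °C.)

E°_cell = 0.80 V and n = 2.
log Q = n(E° − E)/0.0592 = 2×(0.80 − 1.043)/0.0592 = -8.209.
With Q = [H⁺]^2 / ([Ag⁺]^2·P(H₂)), solving for [H⁺] gives log[H⁺] = -4.934, so pH = 4.93.

pH = 4.93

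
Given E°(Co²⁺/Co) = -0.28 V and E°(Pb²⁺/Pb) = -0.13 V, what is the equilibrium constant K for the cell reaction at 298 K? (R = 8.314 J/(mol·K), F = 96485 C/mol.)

E°_cell = -0.13 − (-0.28) = 0.15 V, with n = 2 electrons transferred.
At equilibrium E = 0, so the Nernst equation gives ln K = nFE°/RT = (2)(96485)(0.15)/((8.314)(298)) = 11.68.
K = e^11.68 = 1.2 × 10^5.

1.2 × 10^5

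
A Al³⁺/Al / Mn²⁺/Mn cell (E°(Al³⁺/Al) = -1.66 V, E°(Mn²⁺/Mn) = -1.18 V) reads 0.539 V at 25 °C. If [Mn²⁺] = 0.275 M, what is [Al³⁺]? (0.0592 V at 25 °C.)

1.5 × 10^-4 M

From the Nernst equation, log Q = n(E° − E)/0.0592 = 6(0.48 − 0.539)/0.0592 = -5.980, so Q = 1.05 × 10^-6.
With Q = [Al³⁺]^2/[Mn²⁺]^3 and the known concentrations, [Al³⁺]^2 in the numerator gives [Al³⁺] = 1.5 × 10^-4 M.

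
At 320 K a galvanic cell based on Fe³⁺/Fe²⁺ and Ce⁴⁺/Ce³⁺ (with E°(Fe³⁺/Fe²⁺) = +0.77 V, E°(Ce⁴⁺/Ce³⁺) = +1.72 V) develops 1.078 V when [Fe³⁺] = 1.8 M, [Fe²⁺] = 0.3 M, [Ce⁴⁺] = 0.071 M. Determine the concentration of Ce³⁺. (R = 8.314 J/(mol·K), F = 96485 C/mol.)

From the Nernst equation, ln Q = nF(E° − E)/RT = 1×96485×(0.95 − 1.078)/(8.314×320) = -4.642, so Q = 0.00964.
With Q = [Fe³⁺]·[Ce³⁺]/([Fe²⁺]·[Ce⁴⁺]) and the known concentrations, [Ce³⁺] in the numerator gives [Ce³⁺] = 1.1 × 10^-4 M.

1.1 × 10^-4 M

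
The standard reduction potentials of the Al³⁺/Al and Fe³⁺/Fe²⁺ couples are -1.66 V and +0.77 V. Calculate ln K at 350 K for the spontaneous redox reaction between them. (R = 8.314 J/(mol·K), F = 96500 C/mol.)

ln K = 241.8

E°_cell = +0.77 − (-1.66) = 2.43 V, with n = 3 electrons transferred.
At equilibrium E = 0, so the Nernst equation gives ln K = nFE°/RT = (3)(96500)(2.43)/((8.314)(350)) = 241.76.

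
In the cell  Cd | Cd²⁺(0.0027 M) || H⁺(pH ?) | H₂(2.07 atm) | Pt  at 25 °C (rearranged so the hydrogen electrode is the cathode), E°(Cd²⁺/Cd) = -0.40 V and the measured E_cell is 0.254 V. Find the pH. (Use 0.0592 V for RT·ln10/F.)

E°_cell = 0.40 V and n = 2.
log Q = n(E° − E)/0.0592 = 2×(0.40 − 0.254)/0.0592 = 4.932.
With Q = [Cd²⁺]·P(H₂) / [H⁺]^2, solving for [H⁺] gives log[H⁺] = -3.593, so pH = 3.59.

pH = 3.59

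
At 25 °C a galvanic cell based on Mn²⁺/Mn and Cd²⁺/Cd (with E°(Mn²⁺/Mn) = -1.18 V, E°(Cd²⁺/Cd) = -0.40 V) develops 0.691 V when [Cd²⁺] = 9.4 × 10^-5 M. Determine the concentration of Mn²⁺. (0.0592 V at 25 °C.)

From the Nernst equation, log Q = n(E° − E)/0.0592 = 2(0.78 − 0.691)/0.0592 = 3.007, so Q = 1020.
With Q = [Mn²⁺]/[Cd²⁺] and the known concentrations, [Mn²⁺] in the numerator gives [Mn²⁺] = 0.095 M.

0.095 M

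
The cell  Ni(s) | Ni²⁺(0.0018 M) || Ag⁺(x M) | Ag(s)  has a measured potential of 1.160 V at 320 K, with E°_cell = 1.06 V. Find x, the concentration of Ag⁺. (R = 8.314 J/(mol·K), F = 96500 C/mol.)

From the Nernst equation, ln Q = nF(E° − E)/RT = 2×96500×(1.06 − 1.160)/(8.314×320) = -7.254, so Q = 7.07 × 10^-4.
With Q = [Ni²⁺]/[Ag⁺]^2 and the known concentrations, [Ag⁺]^2 in the denominator gives [Ag⁺] = 1.6 M.

1.6 M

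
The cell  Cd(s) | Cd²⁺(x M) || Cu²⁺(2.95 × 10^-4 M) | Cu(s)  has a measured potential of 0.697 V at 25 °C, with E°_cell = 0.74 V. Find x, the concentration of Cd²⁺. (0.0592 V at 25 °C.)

0.0084 M

From the Nernst equation, log Q = n(E° − E)/0.0592 = 2(0.74 − 0.697)/0.0592 = 1.453, so Q = 28.4.
With Q = [Cd²⁺]/[Cu²⁺] and the known concentrations, [Cd²⁺] in the numerator gives [Cd²⁺] = 0.0084 M.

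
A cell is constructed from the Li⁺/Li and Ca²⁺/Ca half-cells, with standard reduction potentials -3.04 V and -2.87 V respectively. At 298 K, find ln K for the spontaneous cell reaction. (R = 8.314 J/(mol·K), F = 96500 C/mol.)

ln K = 13.2

E°_cell = -2.87 − (-3.04) = 0.17 V, with n = 2 electrons transferred.
At equilibrium E = 0, so the Nernst equation gives ln K = nFE°/RT = (2)(96500)(0.17)/((8.314)(298)) = 13.24.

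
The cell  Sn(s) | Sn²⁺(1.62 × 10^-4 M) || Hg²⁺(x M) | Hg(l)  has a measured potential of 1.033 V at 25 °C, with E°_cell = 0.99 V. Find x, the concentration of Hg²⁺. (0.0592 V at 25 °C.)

0.0046 M

From the Nernst equation, log Q = n(E° − E)/0.0592 = 2(0.99 − 1.033)/0.0592 = -1.453, so Q = 0.0353.
With Q = [Sn²⁺]/[Hg²⁺] and the known concentrations, [Hg²⁺] in the denominator gives [Hg²⁺] = 0.0046 M.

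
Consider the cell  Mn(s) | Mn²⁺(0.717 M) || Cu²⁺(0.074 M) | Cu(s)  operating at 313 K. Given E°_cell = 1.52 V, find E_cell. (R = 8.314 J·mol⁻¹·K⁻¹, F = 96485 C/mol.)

1.49 V

Balancing electrons gives n = 2; the reaction quotient is Q = [Mn²⁺]/[Cu²⁺] = 9.69.
E = E° − (RT/nF) ln Q = 1.52 − (8.314×313)/(2×96485) × (2.271) = 1.520 − 0.031 = 1.489 V.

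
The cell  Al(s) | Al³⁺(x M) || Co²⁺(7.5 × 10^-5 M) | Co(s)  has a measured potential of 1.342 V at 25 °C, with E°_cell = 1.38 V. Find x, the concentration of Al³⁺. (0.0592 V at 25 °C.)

From the Nernst equation, log Q = n(E° − E)/0.0592 = 6(1.38 − 1.342)/0.0592 = 3.851, so Q = 7100.
With Q = [Al³⁺]^2/[Co²⁺]^3 and the known concentrations, [Al³⁺]^2 in the numerator gives [Al³⁺] = 5.5 × 10^-5 M.

5.5 × 10^-5 M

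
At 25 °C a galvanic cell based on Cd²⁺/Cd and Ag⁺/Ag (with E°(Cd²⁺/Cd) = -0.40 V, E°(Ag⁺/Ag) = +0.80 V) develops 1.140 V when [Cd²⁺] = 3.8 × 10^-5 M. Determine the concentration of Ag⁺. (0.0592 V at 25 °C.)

6 × 10^-4 M

From the Nernst equation, log Q = n(E° − E)/0.0592 = 2(1.20 − 1.140)/0.0592 = 2.027, so Q = 106.
With Q = [Cd²⁺]/[Ag⁺]^2 and the known concentrations, [Ag⁺]^2 in the denominator gives [Ag⁺] = 6 × 10^-4 M.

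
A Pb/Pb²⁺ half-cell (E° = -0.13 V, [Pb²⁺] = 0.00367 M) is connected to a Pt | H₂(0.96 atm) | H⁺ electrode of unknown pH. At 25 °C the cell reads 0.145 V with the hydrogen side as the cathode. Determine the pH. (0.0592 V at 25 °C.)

E°_cell = 0.13 V and n = 2.
log Q = n(E° − E)/0.0592 = 2×(0.13 − 0.145)/0.0592 = -0.507.
With Q = [Pb²⁺]·P(H₂) / [H⁺]^2, solving for [H⁺] gives log[H⁺] = -0.973, so pH = 0.97.

pH = 0.97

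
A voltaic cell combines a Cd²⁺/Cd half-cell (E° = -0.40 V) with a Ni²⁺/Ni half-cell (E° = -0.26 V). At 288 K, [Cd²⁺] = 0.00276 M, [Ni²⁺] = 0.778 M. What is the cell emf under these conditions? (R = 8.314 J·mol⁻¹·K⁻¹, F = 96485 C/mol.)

0.210 V

The Ni²⁺/Ni couple has the higher reduction potential and acts as the cathode, so E°_cell = -0.26 − (-0.40) = 0.14 V.
Balancing electrons gives n = 2; the reaction quotient is Q = [Cd²⁺]/[Ni²⁺] = 0.00355.
E = E° − (RT/nF) ln Q = 0.14 − (8.314×288)/(2×96485) × (-5.641) = 0.140 + 0.070 = 0.210 V.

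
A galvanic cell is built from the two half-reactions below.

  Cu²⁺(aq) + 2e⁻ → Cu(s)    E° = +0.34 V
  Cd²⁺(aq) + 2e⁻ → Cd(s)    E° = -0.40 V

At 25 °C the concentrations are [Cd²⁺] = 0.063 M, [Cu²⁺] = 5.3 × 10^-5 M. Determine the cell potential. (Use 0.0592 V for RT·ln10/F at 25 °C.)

0.649 V

The Cu²⁺/Cu couple has the higher reduction potential and acts as the cathode, so E°_cell = +0.34 − (-0.40) = 0.74 V.
Balancing electrons gives n = 2; the reaction quotient is Q = [Cd²⁺]/[Cu²⁺] = 1190.
At 25 °C, E = E° − (0.0592/n) log Q = 0.74 − (0.0592/2)(3.075) = 0.740 − 0.091 = 0.649 V.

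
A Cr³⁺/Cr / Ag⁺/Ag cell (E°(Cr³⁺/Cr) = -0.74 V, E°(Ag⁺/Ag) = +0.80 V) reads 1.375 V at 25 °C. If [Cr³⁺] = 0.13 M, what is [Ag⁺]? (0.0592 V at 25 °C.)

From the Nernst equation, log Q = n(E° − E)/0.0592 = 3(1.54 − 1.375)/0.0592 = 8.361, so Q = 2.3 × 10^8.
With Q = [Cr³⁺]/[Ag⁺]^3 and the known concentrations, [Ag⁺]^3 in the denominator gives [Ag⁺] = 8.3 × 10^-4 M.

8.3 × 10^-4 M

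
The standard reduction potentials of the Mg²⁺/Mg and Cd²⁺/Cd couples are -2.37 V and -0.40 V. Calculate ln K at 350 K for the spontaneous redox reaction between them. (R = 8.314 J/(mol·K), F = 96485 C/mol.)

ln K = 130.6

E°_cell = -0.40 − (-2.37) = 1.97 V, with n = 2 electrons transferred.
At equilibrium E = 0, so the Nernst equation gives ln K = nFE°/RT = (2)(96485)(1.97)/((8.314)(350)) = 130.64.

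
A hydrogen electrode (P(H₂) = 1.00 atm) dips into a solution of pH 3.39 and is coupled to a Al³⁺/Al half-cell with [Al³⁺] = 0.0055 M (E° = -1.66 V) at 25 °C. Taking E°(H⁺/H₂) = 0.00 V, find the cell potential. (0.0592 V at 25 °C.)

1.50 V

The hydrogen couple is the cathode, so E°_cell = 1.66 V; n = 6.
[H⁺] = 10^(−3.39) = 4.1 × 10^-4 M, and Q = [Al³⁺]^2·P(H₂)^3 / [H⁺]^6 = 6.62 × 10^15.
E = E° − (0.0592/6) log Q = 1.66 − (0.0592/6)(15.821) = 1.504 V.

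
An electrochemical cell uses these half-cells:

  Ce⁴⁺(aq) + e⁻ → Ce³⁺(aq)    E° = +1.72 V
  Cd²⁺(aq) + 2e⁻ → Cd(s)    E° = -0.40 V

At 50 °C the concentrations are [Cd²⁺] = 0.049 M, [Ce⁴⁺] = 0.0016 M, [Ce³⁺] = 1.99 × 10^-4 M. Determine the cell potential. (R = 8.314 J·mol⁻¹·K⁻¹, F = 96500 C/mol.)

The Ce⁴⁺/Ce³⁺ couple has the higher reduction potential and acts as the cathode, so E°_cell = +1.72 − (-0.40) = 2.12 V.
Balancing electrons gives n = 2; the reaction quotient is Q = [Cd²⁺]·[Ce³⁺]^2/[Ce⁴⁺]^2 = 7.58 × 10^-4.
E = E° − (RT/nF) ln Q = 2.12 − (8.314×323)/(2×96500) × (-7.185) = 2.120 + 0.100 = 2.220 V.

2.22 V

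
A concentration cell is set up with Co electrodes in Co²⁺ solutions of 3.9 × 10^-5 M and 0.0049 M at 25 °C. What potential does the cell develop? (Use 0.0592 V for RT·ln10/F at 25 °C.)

0.062 V

Both half-cells are Co²⁺/Co, so E°_cell = 0. The concentrated side is the cathode; the cell reaction moves Co²⁺ from high to low concentration with n = 2.
Q = [Co²⁺]_dilute/[Co²⁺]_conc = 3.9 × 10^-5/0.0049 = 0.00796.
E = 0 − (0.0592/2) log Q = −(0.0592/2)(-2.099) = 0.0621 V.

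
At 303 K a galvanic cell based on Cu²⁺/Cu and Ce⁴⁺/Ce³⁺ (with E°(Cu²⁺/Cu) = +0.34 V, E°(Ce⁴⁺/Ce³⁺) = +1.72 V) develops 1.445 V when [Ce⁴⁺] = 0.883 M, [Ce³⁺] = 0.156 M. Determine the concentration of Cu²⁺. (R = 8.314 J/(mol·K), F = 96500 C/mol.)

From the Nernst equation, ln Q = nF(E° − E)/RT = 2×96500×(1.38 − 1.445)/(8.314×303) = -4.980, so Q = 0.00687.
With Q = [Cu²⁺]·[Ce³⁺]^2/[Ce⁴⁺]^2 and the known concentrations, [Cu²⁺] in the numerator gives [Cu²⁺] = 0.22 M.

0.22 M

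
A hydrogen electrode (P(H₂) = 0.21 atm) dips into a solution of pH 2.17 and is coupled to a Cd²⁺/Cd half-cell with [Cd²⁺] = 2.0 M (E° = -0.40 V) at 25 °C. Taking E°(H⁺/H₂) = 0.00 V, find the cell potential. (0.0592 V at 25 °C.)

The hydrogen couple is the cathode, so E°_cell = 0.40 V; n = 2.
[H⁺] = 10^(−2.17) = 0.0068 M, and Q = [Cd²⁺]·P(H₂) / [H⁺]^2 = 9190.
E = E° − (0.0592/2) log Q = 0.40 − (0.0592/2)(3.963) = 0.283 V.

0.28 V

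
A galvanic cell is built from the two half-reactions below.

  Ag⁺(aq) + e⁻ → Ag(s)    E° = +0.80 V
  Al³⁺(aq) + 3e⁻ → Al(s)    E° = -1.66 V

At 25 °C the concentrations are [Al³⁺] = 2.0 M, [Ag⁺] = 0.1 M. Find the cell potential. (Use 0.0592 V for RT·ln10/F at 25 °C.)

2.39 V

The Ag⁺/Ag couple has the higher reduction potential and acts as the cathode, so E°_cell = +0.80 − (-1.66) = 2.46 V.
Balancing electrons gives n = 3; the reaction quotient is Q = [Al³⁺]/[Ag⁺]^3 = 2000.
At 25 °C, E = E° − (0.0592/n) log Q = 2.46 − (0.0592/3)(3.301) = 2.460 − 0.065 = 2.395 V.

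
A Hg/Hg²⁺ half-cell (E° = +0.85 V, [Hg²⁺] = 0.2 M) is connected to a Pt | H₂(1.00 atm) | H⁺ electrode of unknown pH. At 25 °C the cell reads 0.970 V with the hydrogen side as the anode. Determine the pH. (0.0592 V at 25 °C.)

pH = 2.38

E°_cell = 0.85 V and n = 2.
log Q = n(E° − E)/0.0592 = 2×(0.85 − 0.970)/0.0592 = -4.054.
With Q = [H⁺]^2 / ([Hg²⁺]·P(H₂)), solving for [H⁺] gives log[H⁺] = -2.377, so pH = 2.38.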